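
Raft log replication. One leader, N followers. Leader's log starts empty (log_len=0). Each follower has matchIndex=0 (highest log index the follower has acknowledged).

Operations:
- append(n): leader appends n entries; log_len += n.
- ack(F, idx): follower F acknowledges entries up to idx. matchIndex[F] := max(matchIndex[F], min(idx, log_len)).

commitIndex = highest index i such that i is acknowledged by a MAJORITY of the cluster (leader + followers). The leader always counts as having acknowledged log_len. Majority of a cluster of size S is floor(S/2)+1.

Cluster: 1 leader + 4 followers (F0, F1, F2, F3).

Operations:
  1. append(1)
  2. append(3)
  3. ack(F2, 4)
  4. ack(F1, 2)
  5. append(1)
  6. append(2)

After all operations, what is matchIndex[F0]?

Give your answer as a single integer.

Answer: 0

Derivation:
Op 1: append 1 -> log_len=1
Op 2: append 3 -> log_len=4
Op 3: F2 acks idx 4 -> match: F0=0 F1=0 F2=4 F3=0; commitIndex=0
Op 4: F1 acks idx 2 -> match: F0=0 F1=2 F2=4 F3=0; commitIndex=2
Op 5: append 1 -> log_len=5
Op 6: append 2 -> log_len=7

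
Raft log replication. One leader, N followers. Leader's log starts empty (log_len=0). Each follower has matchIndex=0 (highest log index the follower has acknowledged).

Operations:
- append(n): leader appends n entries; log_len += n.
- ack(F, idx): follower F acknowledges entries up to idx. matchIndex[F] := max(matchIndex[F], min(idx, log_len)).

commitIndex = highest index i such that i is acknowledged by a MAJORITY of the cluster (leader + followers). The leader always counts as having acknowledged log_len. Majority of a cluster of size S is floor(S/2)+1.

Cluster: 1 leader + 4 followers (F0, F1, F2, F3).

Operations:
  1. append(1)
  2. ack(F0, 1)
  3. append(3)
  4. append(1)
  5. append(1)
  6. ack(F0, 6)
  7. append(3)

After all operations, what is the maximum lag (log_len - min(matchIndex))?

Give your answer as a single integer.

Answer: 9

Derivation:
Op 1: append 1 -> log_len=1
Op 2: F0 acks idx 1 -> match: F0=1 F1=0 F2=0 F3=0; commitIndex=0
Op 3: append 3 -> log_len=4
Op 4: append 1 -> log_len=5
Op 5: append 1 -> log_len=6
Op 6: F0 acks idx 6 -> match: F0=6 F1=0 F2=0 F3=0; commitIndex=0
Op 7: append 3 -> log_len=9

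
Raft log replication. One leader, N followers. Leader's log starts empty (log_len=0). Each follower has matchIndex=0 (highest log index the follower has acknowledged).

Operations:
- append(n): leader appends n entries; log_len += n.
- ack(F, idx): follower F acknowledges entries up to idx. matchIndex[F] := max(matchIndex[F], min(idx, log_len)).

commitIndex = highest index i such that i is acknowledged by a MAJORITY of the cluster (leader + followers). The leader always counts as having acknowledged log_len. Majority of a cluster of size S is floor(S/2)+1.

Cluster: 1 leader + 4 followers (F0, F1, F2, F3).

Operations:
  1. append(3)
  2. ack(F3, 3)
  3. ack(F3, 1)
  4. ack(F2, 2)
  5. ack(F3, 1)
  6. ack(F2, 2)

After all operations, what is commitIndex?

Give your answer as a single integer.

Op 1: append 3 -> log_len=3
Op 2: F3 acks idx 3 -> match: F0=0 F1=0 F2=0 F3=3; commitIndex=0
Op 3: F3 acks idx 1 -> match: F0=0 F1=0 F2=0 F3=3; commitIndex=0
Op 4: F2 acks idx 2 -> match: F0=0 F1=0 F2=2 F3=3; commitIndex=2
Op 5: F3 acks idx 1 -> match: F0=0 F1=0 F2=2 F3=3; commitIndex=2
Op 6: F2 acks idx 2 -> match: F0=0 F1=0 F2=2 F3=3; commitIndex=2

Answer: 2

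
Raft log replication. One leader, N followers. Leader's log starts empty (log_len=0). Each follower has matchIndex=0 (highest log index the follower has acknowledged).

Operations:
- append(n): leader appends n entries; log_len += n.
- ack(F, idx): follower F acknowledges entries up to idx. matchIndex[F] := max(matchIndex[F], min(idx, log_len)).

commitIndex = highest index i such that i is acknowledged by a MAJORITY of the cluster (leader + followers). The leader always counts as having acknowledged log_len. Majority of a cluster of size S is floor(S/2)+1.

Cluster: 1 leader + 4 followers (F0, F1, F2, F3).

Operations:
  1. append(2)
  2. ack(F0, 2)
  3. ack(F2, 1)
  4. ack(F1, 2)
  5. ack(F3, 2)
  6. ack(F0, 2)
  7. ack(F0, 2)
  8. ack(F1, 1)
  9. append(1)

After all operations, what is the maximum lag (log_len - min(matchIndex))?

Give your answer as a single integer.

Answer: 2

Derivation:
Op 1: append 2 -> log_len=2
Op 2: F0 acks idx 2 -> match: F0=2 F1=0 F2=0 F3=0; commitIndex=0
Op 3: F2 acks idx 1 -> match: F0=2 F1=0 F2=1 F3=0; commitIndex=1
Op 4: F1 acks idx 2 -> match: F0=2 F1=2 F2=1 F3=0; commitIndex=2
Op 5: F3 acks idx 2 -> match: F0=2 F1=2 F2=1 F3=2; commitIndex=2
Op 6: F0 acks idx 2 -> match: F0=2 F1=2 F2=1 F3=2; commitIndex=2
Op 7: F0 acks idx 2 -> match: F0=2 F1=2 F2=1 F3=2; commitIndex=2
Op 8: F1 acks idx 1 -> match: F0=2 F1=2 F2=1 F3=2; commitIndex=2
Op 9: append 1 -> log_len=3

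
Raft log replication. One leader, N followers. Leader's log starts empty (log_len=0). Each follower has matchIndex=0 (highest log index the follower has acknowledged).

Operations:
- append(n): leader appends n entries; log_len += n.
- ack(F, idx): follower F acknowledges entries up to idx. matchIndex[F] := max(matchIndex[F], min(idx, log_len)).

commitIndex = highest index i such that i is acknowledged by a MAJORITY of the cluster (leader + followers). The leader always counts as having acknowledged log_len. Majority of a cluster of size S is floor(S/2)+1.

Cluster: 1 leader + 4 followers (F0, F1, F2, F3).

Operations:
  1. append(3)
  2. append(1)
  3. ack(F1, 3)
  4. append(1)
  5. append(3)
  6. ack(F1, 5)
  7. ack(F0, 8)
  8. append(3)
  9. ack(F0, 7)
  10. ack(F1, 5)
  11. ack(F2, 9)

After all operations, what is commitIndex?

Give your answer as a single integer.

Answer: 8

Derivation:
Op 1: append 3 -> log_len=3
Op 2: append 1 -> log_len=4
Op 3: F1 acks idx 3 -> match: F0=0 F1=3 F2=0 F3=0; commitIndex=0
Op 4: append 1 -> log_len=5
Op 5: append 3 -> log_len=8
Op 6: F1 acks idx 5 -> match: F0=0 F1=5 F2=0 F3=0; commitIndex=0
Op 7: F0 acks idx 8 -> match: F0=8 F1=5 F2=0 F3=0; commitIndex=5
Op 8: append 3 -> log_len=11
Op 9: F0 acks idx 7 -> match: F0=8 F1=5 F2=0 F3=0; commitIndex=5
Op 10: F1 acks idx 5 -> match: F0=8 F1=5 F2=0 F3=0; commitIndex=5
Op 11: F2 acks idx 9 -> match: F0=8 F1=5 F2=9 F3=0; commitIndex=8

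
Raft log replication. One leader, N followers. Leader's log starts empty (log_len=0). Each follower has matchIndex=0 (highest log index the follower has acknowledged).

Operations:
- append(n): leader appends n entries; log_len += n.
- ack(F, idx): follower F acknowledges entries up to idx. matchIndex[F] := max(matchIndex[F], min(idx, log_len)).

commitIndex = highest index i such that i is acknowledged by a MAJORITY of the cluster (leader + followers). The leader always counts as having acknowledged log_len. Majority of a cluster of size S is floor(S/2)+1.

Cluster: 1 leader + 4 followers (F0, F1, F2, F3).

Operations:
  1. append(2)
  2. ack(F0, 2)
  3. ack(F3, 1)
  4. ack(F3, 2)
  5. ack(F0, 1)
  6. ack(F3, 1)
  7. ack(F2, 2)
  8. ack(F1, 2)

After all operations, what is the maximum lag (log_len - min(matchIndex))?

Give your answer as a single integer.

Answer: 0

Derivation:
Op 1: append 2 -> log_len=2
Op 2: F0 acks idx 2 -> match: F0=2 F1=0 F2=0 F3=0; commitIndex=0
Op 3: F3 acks idx 1 -> match: F0=2 F1=0 F2=0 F3=1; commitIndex=1
Op 4: F3 acks idx 2 -> match: F0=2 F1=0 F2=0 F3=2; commitIndex=2
Op 5: F0 acks idx 1 -> match: F0=2 F1=0 F2=0 F3=2; commitIndex=2
Op 6: F3 acks idx 1 -> match: F0=2 F1=0 F2=0 F3=2; commitIndex=2
Op 7: F2 acks idx 2 -> match: F0=2 F1=0 F2=2 F3=2; commitIndex=2
Op 8: F1 acks idx 2 -> match: F0=2 F1=2 F2=2 F3=2; commitIndex=2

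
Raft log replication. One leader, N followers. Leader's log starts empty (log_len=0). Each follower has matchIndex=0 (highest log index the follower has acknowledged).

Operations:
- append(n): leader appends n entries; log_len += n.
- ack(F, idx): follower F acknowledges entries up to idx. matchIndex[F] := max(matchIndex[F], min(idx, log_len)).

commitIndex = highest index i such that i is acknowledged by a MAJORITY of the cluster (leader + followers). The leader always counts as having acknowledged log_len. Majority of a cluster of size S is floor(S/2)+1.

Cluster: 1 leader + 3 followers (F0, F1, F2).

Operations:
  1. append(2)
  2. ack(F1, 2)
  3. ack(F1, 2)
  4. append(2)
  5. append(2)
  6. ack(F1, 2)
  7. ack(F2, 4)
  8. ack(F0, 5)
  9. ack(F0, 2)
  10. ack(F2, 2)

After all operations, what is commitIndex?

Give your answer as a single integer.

Answer: 4

Derivation:
Op 1: append 2 -> log_len=2
Op 2: F1 acks idx 2 -> match: F0=0 F1=2 F2=0; commitIndex=0
Op 3: F1 acks idx 2 -> match: F0=0 F1=2 F2=0; commitIndex=0
Op 4: append 2 -> log_len=4
Op 5: append 2 -> log_len=6
Op 6: F1 acks idx 2 -> match: F0=0 F1=2 F2=0; commitIndex=0
Op 7: F2 acks idx 4 -> match: F0=0 F1=2 F2=4; commitIndex=2
Op 8: F0 acks idx 5 -> match: F0=5 F1=2 F2=4; commitIndex=4
Op 9: F0 acks idx 2 -> match: F0=5 F1=2 F2=4; commitIndex=4
Op 10: F2 acks idx 2 -> match: F0=5 F1=2 F2=4; commitIndex=4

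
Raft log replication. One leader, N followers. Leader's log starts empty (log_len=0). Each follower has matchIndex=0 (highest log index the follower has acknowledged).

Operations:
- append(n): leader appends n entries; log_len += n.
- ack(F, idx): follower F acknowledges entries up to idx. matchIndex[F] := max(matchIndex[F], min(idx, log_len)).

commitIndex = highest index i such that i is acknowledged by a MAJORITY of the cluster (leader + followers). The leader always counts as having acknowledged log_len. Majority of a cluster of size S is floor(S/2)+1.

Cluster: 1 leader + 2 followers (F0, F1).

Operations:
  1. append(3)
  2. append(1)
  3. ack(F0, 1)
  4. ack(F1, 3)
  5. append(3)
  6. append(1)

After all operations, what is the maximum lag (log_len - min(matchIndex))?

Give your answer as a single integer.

Answer: 7

Derivation:
Op 1: append 3 -> log_len=3
Op 2: append 1 -> log_len=4
Op 3: F0 acks idx 1 -> match: F0=1 F1=0; commitIndex=1
Op 4: F1 acks idx 3 -> match: F0=1 F1=3; commitIndex=3
Op 5: append 3 -> log_len=7
Op 6: append 1 -> log_len=8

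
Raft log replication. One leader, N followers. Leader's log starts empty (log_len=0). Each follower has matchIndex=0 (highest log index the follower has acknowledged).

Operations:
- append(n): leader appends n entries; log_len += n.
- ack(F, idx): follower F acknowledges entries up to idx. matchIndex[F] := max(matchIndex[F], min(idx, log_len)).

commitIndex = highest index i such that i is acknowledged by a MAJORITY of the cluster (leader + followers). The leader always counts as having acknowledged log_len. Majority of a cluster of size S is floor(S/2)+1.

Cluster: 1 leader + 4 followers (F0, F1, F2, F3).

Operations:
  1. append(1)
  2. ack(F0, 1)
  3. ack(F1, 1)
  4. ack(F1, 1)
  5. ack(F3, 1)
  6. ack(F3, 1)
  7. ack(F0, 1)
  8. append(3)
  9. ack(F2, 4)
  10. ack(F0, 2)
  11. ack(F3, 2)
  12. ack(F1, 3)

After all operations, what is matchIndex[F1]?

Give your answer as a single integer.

Answer: 3

Derivation:
Op 1: append 1 -> log_len=1
Op 2: F0 acks idx 1 -> match: F0=1 F1=0 F2=0 F3=0; commitIndex=0
Op 3: F1 acks idx 1 -> match: F0=1 F1=1 F2=0 F3=0; commitIndex=1
Op 4: F1 acks idx 1 -> match: F0=1 F1=1 F2=0 F3=0; commitIndex=1
Op 5: F3 acks idx 1 -> match: F0=1 F1=1 F2=0 F3=1; commitIndex=1
Op 6: F3 acks idx 1 -> match: F0=1 F1=1 F2=0 F3=1; commitIndex=1
Op 7: F0 acks idx 1 -> match: F0=1 F1=1 F2=0 F3=1; commitIndex=1
Op 8: append 3 -> log_len=4
Op 9: F2 acks idx 4 -> match: F0=1 F1=1 F2=4 F3=1; commitIndex=1
Op 10: F0 acks idx 2 -> match: F0=2 F1=1 F2=4 F3=1; commitIndex=2
Op 11: F3 acks idx 2 -> match: F0=2 F1=1 F2=4 F3=2; commitIndex=2
Op 12: F1 acks idx 3 -> match: F0=2 F1=3 F2=4 F3=2; commitIndex=3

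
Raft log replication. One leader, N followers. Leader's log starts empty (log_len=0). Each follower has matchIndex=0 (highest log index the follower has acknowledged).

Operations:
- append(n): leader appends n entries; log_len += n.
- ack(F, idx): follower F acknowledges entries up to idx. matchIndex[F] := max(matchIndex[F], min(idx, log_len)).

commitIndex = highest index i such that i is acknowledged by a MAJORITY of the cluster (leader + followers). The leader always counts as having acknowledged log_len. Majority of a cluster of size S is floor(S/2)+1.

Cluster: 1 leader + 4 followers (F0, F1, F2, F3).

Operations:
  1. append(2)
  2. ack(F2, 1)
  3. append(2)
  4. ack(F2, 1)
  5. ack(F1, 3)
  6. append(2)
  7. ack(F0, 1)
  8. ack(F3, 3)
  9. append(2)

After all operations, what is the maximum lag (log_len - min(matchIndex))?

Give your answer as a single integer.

Op 1: append 2 -> log_len=2
Op 2: F2 acks idx 1 -> match: F0=0 F1=0 F2=1 F3=0; commitIndex=0
Op 3: append 2 -> log_len=4
Op 4: F2 acks idx 1 -> match: F0=0 F1=0 F2=1 F3=0; commitIndex=0
Op 5: F1 acks idx 3 -> match: F0=0 F1=3 F2=1 F3=0; commitIndex=1
Op 6: append 2 -> log_len=6
Op 7: F0 acks idx 1 -> match: F0=1 F1=3 F2=1 F3=0; commitIndex=1
Op 8: F3 acks idx 3 -> match: F0=1 F1=3 F2=1 F3=3; commitIndex=3
Op 9: append 2 -> log_len=8

Answer: 7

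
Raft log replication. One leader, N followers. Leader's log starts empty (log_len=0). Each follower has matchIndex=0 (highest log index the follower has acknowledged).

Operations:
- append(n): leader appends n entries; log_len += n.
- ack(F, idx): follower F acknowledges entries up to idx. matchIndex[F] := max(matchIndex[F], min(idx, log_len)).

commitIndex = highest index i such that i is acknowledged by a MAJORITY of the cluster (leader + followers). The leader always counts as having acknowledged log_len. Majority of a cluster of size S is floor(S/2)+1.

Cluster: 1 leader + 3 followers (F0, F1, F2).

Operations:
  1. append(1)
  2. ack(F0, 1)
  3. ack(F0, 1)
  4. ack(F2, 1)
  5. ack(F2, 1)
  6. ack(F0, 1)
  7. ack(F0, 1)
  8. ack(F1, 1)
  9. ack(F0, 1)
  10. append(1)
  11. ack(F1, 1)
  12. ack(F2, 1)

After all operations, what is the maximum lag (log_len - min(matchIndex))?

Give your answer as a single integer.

Op 1: append 1 -> log_len=1
Op 2: F0 acks idx 1 -> match: F0=1 F1=0 F2=0; commitIndex=0
Op 3: F0 acks idx 1 -> match: F0=1 F1=0 F2=0; commitIndex=0
Op 4: F2 acks idx 1 -> match: F0=1 F1=0 F2=1; commitIndex=1
Op 5: F2 acks idx 1 -> match: F0=1 F1=0 F2=1; commitIndex=1
Op 6: F0 acks idx 1 -> match: F0=1 F1=0 F2=1; commitIndex=1
Op 7: F0 acks idx 1 -> match: F0=1 F1=0 F2=1; commitIndex=1
Op 8: F1 acks idx 1 -> match: F0=1 F1=1 F2=1; commitIndex=1
Op 9: F0 acks idx 1 -> match: F0=1 F1=1 F2=1; commitIndex=1
Op 10: append 1 -> log_len=2
Op 11: F1 acks idx 1 -> match: F0=1 F1=1 F2=1; commitIndex=1
Op 12: F2 acks idx 1 -> match: F0=1 F1=1 F2=1; commitIndex=1

Answer: 1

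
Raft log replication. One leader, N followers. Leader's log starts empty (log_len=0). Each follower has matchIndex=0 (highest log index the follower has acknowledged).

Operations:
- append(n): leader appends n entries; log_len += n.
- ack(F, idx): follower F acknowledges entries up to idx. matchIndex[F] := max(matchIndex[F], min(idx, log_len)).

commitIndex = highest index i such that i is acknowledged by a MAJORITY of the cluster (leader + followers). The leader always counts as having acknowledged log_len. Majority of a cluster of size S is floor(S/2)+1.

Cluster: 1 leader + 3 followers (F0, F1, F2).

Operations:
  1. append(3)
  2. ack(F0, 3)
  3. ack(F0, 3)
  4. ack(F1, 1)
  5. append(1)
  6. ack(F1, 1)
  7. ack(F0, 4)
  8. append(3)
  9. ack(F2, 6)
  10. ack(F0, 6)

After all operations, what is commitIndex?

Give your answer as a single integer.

Op 1: append 3 -> log_len=3
Op 2: F0 acks idx 3 -> match: F0=3 F1=0 F2=0; commitIndex=0
Op 3: F0 acks idx 3 -> match: F0=3 F1=0 F2=0; commitIndex=0
Op 4: F1 acks idx 1 -> match: F0=3 F1=1 F2=0; commitIndex=1
Op 5: append 1 -> log_len=4
Op 6: F1 acks idx 1 -> match: F0=3 F1=1 F2=0; commitIndex=1
Op 7: F0 acks idx 4 -> match: F0=4 F1=1 F2=0; commitIndex=1
Op 8: append 3 -> log_len=7
Op 9: F2 acks idx 6 -> match: F0=4 F1=1 F2=6; commitIndex=4
Op 10: F0 acks idx 6 -> match: F0=6 F1=1 F2=6; commitIndex=6

Answer: 6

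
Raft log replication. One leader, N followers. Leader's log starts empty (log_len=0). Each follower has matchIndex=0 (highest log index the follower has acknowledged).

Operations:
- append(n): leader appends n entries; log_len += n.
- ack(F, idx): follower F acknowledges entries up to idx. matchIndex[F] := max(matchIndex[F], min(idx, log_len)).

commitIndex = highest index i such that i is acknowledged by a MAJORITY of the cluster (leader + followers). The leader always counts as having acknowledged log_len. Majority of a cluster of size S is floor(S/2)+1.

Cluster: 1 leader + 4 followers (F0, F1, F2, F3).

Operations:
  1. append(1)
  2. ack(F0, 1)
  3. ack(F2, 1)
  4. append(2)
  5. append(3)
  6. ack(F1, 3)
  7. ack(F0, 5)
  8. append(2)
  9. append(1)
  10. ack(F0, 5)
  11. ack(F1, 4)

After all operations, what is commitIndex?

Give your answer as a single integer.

Answer: 4

Derivation:
Op 1: append 1 -> log_len=1
Op 2: F0 acks idx 1 -> match: F0=1 F1=0 F2=0 F3=0; commitIndex=0
Op 3: F2 acks idx 1 -> match: F0=1 F1=0 F2=1 F3=0; commitIndex=1
Op 4: append 2 -> log_len=3
Op 5: append 3 -> log_len=6
Op 6: F1 acks idx 3 -> match: F0=1 F1=3 F2=1 F3=0; commitIndex=1
Op 7: F0 acks idx 5 -> match: F0=5 F1=3 F2=1 F3=0; commitIndex=3
Op 8: append 2 -> log_len=8
Op 9: append 1 -> log_len=9
Op 10: F0 acks idx 5 -> match: F0=5 F1=3 F2=1 F3=0; commitIndex=3
Op 11: F1 acks idx 4 -> match: F0=5 F1=4 F2=1 F3=0; commitIndex=4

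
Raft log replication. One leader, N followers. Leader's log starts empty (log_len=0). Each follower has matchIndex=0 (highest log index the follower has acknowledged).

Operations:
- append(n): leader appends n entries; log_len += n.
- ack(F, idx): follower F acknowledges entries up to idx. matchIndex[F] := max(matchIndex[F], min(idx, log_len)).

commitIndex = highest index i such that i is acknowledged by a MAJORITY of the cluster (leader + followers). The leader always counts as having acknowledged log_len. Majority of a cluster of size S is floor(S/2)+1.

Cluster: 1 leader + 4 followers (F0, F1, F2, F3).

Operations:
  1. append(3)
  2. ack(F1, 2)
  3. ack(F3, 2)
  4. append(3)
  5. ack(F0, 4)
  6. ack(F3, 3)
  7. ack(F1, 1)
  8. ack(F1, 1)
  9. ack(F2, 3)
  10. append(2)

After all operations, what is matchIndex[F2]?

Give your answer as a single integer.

Answer: 3

Derivation:
Op 1: append 3 -> log_len=3
Op 2: F1 acks idx 2 -> match: F0=0 F1=2 F2=0 F3=0; commitIndex=0
Op 3: F3 acks idx 2 -> match: F0=0 F1=2 F2=0 F3=2; commitIndex=2
Op 4: append 3 -> log_len=6
Op 5: F0 acks idx 4 -> match: F0=4 F1=2 F2=0 F3=2; commitIndex=2
Op 6: F3 acks idx 3 -> match: F0=4 F1=2 F2=0 F3=3; commitIndex=3
Op 7: F1 acks idx 1 -> match: F0=4 F1=2 F2=0 F3=3; commitIndex=3
Op 8: F1 acks idx 1 -> match: F0=4 F1=2 F2=0 F3=3; commitIndex=3
Op 9: F2 acks idx 3 -> match: F0=4 F1=2 F2=3 F3=3; commitIndex=3
Op 10: append 2 -> log_len=8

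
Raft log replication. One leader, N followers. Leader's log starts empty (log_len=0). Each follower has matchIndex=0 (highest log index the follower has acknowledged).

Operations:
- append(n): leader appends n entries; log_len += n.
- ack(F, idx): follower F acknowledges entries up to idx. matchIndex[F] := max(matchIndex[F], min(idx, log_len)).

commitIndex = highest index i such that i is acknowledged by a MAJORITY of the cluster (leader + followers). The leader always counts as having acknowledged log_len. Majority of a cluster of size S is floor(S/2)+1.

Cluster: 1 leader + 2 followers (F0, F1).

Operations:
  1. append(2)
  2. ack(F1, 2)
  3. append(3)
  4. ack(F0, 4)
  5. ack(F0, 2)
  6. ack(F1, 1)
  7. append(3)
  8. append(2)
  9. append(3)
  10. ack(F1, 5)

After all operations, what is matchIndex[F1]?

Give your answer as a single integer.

Op 1: append 2 -> log_len=2
Op 2: F1 acks idx 2 -> match: F0=0 F1=2; commitIndex=2
Op 3: append 3 -> log_len=5
Op 4: F0 acks idx 4 -> match: F0=4 F1=2; commitIndex=4
Op 5: F0 acks idx 2 -> match: F0=4 F1=2; commitIndex=4
Op 6: F1 acks idx 1 -> match: F0=4 F1=2; commitIndex=4
Op 7: append 3 -> log_len=8
Op 8: append 2 -> log_len=10
Op 9: append 3 -> log_len=13
Op 10: F1 acks idx 5 -> match: F0=4 F1=5; commitIndex=5

Answer: 5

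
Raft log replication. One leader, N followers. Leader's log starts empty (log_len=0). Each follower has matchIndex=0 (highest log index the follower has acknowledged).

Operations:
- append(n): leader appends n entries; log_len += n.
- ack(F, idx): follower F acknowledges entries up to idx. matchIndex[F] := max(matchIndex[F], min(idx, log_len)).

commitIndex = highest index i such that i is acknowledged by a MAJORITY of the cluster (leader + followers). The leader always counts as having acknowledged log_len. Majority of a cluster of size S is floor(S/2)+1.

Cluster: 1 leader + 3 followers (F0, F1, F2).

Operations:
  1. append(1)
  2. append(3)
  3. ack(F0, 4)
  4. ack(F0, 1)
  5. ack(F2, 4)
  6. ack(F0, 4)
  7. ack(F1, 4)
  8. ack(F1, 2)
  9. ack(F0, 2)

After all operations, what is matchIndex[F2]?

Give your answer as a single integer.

Answer: 4

Derivation:
Op 1: append 1 -> log_len=1
Op 2: append 3 -> log_len=4
Op 3: F0 acks idx 4 -> match: F0=4 F1=0 F2=0; commitIndex=0
Op 4: F0 acks idx 1 -> match: F0=4 F1=0 F2=0; commitIndex=0
Op 5: F2 acks idx 4 -> match: F0=4 F1=0 F2=4; commitIndex=4
Op 6: F0 acks idx 4 -> match: F0=4 F1=0 F2=4; commitIndex=4
Op 7: F1 acks idx 4 -> match: F0=4 F1=4 F2=4; commitIndex=4
Op 8: F1 acks idx 2 -> match: F0=4 F1=4 F2=4; commitIndex=4
Op 9: F0 acks idx 2 -> match: F0=4 F1=4 F2=4; commitIndex=4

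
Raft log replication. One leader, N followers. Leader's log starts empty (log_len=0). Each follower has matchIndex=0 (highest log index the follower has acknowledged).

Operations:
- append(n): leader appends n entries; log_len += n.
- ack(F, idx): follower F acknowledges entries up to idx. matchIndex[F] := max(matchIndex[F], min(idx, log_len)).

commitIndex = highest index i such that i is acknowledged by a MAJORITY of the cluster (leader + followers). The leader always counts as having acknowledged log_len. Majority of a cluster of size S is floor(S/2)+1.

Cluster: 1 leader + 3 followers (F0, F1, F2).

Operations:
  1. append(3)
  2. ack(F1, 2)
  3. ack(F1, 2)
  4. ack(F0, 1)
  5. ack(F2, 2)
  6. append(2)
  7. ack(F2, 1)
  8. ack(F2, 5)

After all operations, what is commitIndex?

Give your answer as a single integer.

Answer: 2

Derivation:
Op 1: append 3 -> log_len=3
Op 2: F1 acks idx 2 -> match: F0=0 F1=2 F2=0; commitIndex=0
Op 3: F1 acks idx 2 -> match: F0=0 F1=2 F2=0; commitIndex=0
Op 4: F0 acks idx 1 -> match: F0=1 F1=2 F2=0; commitIndex=1
Op 5: F2 acks idx 2 -> match: F0=1 F1=2 F2=2; commitIndex=2
Op 6: append 2 -> log_len=5
Op 7: F2 acks idx 1 -> match: F0=1 F1=2 F2=2; commitIndex=2
Op 8: F2 acks idx 5 -> match: F0=1 F1=2 F2=5; commitIndex=2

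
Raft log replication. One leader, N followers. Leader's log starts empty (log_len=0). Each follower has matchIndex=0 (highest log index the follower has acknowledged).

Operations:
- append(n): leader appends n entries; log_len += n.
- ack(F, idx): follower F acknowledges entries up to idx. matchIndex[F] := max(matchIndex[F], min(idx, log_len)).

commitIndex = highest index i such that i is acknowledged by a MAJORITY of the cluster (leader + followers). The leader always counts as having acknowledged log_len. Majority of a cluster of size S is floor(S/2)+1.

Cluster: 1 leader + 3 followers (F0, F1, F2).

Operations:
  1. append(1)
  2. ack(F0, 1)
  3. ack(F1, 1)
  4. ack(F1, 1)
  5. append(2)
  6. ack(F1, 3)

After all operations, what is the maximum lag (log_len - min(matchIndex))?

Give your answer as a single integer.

Answer: 3

Derivation:
Op 1: append 1 -> log_len=1
Op 2: F0 acks idx 1 -> match: F0=1 F1=0 F2=0; commitIndex=0
Op 3: F1 acks idx 1 -> match: F0=1 F1=1 F2=0; commitIndex=1
Op 4: F1 acks idx 1 -> match: F0=1 F1=1 F2=0; commitIndex=1
Op 5: append 2 -> log_len=3
Op 6: F1 acks idx 3 -> match: F0=1 F1=3 F2=0; commitIndex=1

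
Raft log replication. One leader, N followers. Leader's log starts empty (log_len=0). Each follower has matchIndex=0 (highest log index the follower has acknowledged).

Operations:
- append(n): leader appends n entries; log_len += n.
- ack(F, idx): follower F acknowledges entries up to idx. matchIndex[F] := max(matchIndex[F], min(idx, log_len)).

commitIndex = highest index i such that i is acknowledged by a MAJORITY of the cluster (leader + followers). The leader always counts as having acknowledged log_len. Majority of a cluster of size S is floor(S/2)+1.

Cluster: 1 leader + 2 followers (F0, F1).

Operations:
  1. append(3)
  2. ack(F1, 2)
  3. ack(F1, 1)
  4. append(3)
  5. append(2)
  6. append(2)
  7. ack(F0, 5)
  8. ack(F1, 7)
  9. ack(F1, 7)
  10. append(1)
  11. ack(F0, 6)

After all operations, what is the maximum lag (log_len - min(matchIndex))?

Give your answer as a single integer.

Op 1: append 3 -> log_len=3
Op 2: F1 acks idx 2 -> match: F0=0 F1=2; commitIndex=2
Op 3: F1 acks idx 1 -> match: F0=0 F1=2; commitIndex=2
Op 4: append 3 -> log_len=6
Op 5: append 2 -> log_len=8
Op 6: append 2 -> log_len=10
Op 7: F0 acks idx 5 -> match: F0=5 F1=2; commitIndex=5
Op 8: F1 acks idx 7 -> match: F0=5 F1=7; commitIndex=7
Op 9: F1 acks idx 7 -> match: F0=5 F1=7; commitIndex=7
Op 10: append 1 -> log_len=11
Op 11: F0 acks idx 6 -> match: F0=6 F1=7; commitIndex=7

Answer: 5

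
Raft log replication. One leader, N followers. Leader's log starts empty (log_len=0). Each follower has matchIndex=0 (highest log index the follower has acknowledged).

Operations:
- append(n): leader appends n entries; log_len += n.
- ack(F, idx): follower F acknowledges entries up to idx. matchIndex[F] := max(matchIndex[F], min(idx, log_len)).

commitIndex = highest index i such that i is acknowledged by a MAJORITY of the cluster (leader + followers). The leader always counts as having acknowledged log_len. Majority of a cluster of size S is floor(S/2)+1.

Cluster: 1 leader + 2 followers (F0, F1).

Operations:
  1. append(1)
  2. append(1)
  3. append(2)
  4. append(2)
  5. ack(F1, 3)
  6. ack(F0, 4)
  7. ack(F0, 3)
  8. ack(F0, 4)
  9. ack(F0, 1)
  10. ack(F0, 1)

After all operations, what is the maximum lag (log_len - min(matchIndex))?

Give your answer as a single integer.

Answer: 3

Derivation:
Op 1: append 1 -> log_len=1
Op 2: append 1 -> log_len=2
Op 3: append 2 -> log_len=4
Op 4: append 2 -> log_len=6
Op 5: F1 acks idx 3 -> match: F0=0 F1=3; commitIndex=3
Op 6: F0 acks idx 4 -> match: F0=4 F1=3; commitIndex=4
Op 7: F0 acks idx 3 -> match: F0=4 F1=3; commitIndex=4
Op 8: F0 acks idx 4 -> match: F0=4 F1=3; commitIndex=4
Op 9: F0 acks idx 1 -> match: F0=4 F1=3; commitIndex=4
Op 10: F0 acks idx 1 -> match: F0=4 F1=3; commitIndex=4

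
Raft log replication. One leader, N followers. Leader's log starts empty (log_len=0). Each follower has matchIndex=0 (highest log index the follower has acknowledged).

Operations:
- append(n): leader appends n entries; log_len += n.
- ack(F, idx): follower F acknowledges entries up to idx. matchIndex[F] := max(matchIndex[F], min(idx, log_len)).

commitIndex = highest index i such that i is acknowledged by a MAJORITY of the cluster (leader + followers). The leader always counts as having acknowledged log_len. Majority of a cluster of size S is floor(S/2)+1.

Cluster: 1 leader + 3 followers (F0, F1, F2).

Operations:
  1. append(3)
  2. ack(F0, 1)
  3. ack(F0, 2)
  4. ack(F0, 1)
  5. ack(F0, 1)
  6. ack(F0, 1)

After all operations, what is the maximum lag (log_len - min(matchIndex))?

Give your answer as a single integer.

Op 1: append 3 -> log_len=3
Op 2: F0 acks idx 1 -> match: F0=1 F1=0 F2=0; commitIndex=0
Op 3: F0 acks idx 2 -> match: F0=2 F1=0 F2=0; commitIndex=0
Op 4: F0 acks idx 1 -> match: F0=2 F1=0 F2=0; commitIndex=0
Op 5: F0 acks idx 1 -> match: F0=2 F1=0 F2=0; commitIndex=0
Op 6: F0 acks idx 1 -> match: F0=2 F1=0 F2=0; commitIndex=0

Answer: 3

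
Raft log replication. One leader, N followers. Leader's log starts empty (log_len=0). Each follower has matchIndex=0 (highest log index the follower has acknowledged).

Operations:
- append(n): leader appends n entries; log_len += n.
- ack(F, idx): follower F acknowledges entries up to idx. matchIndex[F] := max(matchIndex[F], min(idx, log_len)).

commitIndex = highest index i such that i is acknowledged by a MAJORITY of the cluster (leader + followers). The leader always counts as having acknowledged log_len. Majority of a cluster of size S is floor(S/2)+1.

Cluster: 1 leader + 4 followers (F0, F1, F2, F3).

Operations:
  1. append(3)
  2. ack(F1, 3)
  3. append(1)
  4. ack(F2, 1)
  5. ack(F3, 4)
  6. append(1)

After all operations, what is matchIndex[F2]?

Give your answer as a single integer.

Answer: 1

Derivation:
Op 1: append 3 -> log_len=3
Op 2: F1 acks idx 3 -> match: F0=0 F1=3 F2=0 F3=0; commitIndex=0
Op 3: append 1 -> log_len=4
Op 4: F2 acks idx 1 -> match: F0=0 F1=3 F2=1 F3=0; commitIndex=1
Op 5: F3 acks idx 4 -> match: F0=0 F1=3 F2=1 F3=4; commitIndex=3
Op 6: append 1 -> log_len=5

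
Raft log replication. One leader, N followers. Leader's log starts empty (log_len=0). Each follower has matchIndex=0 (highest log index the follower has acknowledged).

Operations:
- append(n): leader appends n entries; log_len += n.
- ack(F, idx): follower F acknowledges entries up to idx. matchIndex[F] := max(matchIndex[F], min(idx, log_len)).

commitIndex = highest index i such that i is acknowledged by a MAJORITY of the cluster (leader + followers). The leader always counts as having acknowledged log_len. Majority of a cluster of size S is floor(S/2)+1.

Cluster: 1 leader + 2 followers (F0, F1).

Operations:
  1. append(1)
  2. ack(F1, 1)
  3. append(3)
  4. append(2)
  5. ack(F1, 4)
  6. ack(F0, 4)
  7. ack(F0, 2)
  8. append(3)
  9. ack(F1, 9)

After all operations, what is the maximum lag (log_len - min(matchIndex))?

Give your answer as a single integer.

Answer: 5

Derivation:
Op 1: append 1 -> log_len=1
Op 2: F1 acks idx 1 -> match: F0=0 F1=1; commitIndex=1
Op 3: append 3 -> log_len=4
Op 4: append 2 -> log_len=6
Op 5: F1 acks idx 4 -> match: F0=0 F1=4; commitIndex=4
Op 6: F0 acks idx 4 -> match: F0=4 F1=4; commitIndex=4
Op 7: F0 acks idx 2 -> match: F0=4 F1=4; commitIndex=4
Op 8: append 3 -> log_len=9
Op 9: F1 acks idx 9 -> match: F0=4 F1=9; commitIndex=9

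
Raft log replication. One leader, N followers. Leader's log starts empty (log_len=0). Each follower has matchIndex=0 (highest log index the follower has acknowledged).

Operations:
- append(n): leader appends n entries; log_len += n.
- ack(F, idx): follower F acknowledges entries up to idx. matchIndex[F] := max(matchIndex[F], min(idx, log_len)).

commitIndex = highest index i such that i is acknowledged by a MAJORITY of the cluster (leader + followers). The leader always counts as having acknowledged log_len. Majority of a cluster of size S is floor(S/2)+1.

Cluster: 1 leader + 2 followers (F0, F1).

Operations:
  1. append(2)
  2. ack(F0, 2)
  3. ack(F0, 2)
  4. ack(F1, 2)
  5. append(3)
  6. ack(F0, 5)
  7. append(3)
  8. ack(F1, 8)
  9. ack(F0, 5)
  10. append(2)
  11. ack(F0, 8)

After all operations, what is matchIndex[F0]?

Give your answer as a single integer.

Answer: 8

Derivation:
Op 1: append 2 -> log_len=2
Op 2: F0 acks idx 2 -> match: F0=2 F1=0; commitIndex=2
Op 3: F0 acks idx 2 -> match: F0=2 F1=0; commitIndex=2
Op 4: F1 acks idx 2 -> match: F0=2 F1=2; commitIndex=2
Op 5: append 3 -> log_len=5
Op 6: F0 acks idx 5 -> match: F0=5 F1=2; commitIndex=5
Op 7: append 3 -> log_len=8
Op 8: F1 acks idx 8 -> match: F0=5 F1=8; commitIndex=8
Op 9: F0 acks idx 5 -> match: F0=5 F1=8; commitIndex=8
Op 10: append 2 -> log_len=10
Op 11: F0 acks idx 8 -> match: F0=8 F1=8; commitIndex=8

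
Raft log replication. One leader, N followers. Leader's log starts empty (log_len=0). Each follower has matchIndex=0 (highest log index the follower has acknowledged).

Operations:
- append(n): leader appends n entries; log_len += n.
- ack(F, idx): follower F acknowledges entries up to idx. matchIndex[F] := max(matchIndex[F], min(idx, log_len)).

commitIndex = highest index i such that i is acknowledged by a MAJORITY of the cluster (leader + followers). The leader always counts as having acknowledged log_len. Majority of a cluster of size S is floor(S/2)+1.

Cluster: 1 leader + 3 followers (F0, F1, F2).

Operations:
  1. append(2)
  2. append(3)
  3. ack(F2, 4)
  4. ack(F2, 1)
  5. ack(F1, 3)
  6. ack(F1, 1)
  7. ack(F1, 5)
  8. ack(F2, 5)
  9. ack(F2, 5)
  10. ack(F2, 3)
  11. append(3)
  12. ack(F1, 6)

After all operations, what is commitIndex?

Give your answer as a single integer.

Op 1: append 2 -> log_len=2
Op 2: append 3 -> log_len=5
Op 3: F2 acks idx 4 -> match: F0=0 F1=0 F2=4; commitIndex=0
Op 4: F2 acks idx 1 -> match: F0=0 F1=0 F2=4; commitIndex=0
Op 5: F1 acks idx 3 -> match: F0=0 F1=3 F2=4; commitIndex=3
Op 6: F1 acks idx 1 -> match: F0=0 F1=3 F2=4; commitIndex=3
Op 7: F1 acks idx 5 -> match: F0=0 F1=5 F2=4; commitIndex=4
Op 8: F2 acks idx 5 -> match: F0=0 F1=5 F2=5; commitIndex=5
Op 9: F2 acks idx 5 -> match: F0=0 F1=5 F2=5; commitIndex=5
Op 10: F2 acks idx 3 -> match: F0=0 F1=5 F2=5; commitIndex=5
Op 11: append 3 -> log_len=8
Op 12: F1 acks idx 6 -> match: F0=0 F1=6 F2=5; commitIndex=5

Answer: 5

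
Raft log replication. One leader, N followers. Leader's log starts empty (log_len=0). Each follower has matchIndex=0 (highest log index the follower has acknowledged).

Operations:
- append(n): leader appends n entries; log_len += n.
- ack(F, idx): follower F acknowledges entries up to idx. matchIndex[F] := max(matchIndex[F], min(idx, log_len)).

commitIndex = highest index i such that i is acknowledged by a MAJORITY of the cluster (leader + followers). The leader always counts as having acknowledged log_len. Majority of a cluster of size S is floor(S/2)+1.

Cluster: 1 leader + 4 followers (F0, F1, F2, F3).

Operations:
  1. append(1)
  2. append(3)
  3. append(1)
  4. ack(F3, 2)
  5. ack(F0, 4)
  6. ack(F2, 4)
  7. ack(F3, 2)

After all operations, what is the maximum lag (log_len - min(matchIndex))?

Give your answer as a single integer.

Answer: 5

Derivation:
Op 1: append 1 -> log_len=1
Op 2: append 3 -> log_len=4
Op 3: append 1 -> log_len=5
Op 4: F3 acks idx 2 -> match: F0=0 F1=0 F2=0 F3=2; commitIndex=0
Op 5: F0 acks idx 4 -> match: F0=4 F1=0 F2=0 F3=2; commitIndex=2
Op 6: F2 acks idx 4 -> match: F0=4 F1=0 F2=4 F3=2; commitIndex=4
Op 7: F3 acks idx 2 -> match: F0=4 F1=0 F2=4 F3=2; commitIndex=4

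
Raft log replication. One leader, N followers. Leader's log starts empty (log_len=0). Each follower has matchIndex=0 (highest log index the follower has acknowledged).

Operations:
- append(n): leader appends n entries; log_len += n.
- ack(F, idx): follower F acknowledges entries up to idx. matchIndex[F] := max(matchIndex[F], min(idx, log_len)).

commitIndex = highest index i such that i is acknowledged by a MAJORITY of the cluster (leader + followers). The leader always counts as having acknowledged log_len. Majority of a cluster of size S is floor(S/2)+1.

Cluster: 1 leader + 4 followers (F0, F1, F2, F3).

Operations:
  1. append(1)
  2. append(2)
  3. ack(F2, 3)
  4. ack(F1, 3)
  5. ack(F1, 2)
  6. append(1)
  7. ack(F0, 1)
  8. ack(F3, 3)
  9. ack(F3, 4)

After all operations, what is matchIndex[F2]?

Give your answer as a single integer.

Op 1: append 1 -> log_len=1
Op 2: append 2 -> log_len=3
Op 3: F2 acks idx 3 -> match: F0=0 F1=0 F2=3 F3=0; commitIndex=0
Op 4: F1 acks idx 3 -> match: F0=0 F1=3 F2=3 F3=0; commitIndex=3
Op 5: F1 acks idx 2 -> match: F0=0 F1=3 F2=3 F3=0; commitIndex=3
Op 6: append 1 -> log_len=4
Op 7: F0 acks idx 1 -> match: F0=1 F1=3 F2=3 F3=0; commitIndex=3
Op 8: F3 acks idx 3 -> match: F0=1 F1=3 F2=3 F3=3; commitIndex=3
Op 9: F3 acks idx 4 -> match: F0=1 F1=3 F2=3 F3=4; commitIndex=3

Answer: 3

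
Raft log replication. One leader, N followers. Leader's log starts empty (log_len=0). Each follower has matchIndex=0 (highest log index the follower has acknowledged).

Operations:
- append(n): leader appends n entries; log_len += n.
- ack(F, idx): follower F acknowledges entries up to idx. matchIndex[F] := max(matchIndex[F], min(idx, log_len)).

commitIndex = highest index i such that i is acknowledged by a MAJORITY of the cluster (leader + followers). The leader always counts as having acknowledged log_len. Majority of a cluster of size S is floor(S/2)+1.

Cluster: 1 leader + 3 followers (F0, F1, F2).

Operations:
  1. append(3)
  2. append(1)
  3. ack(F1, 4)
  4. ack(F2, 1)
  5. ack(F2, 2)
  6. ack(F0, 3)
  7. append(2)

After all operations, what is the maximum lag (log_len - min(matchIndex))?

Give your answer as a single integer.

Answer: 4

Derivation:
Op 1: append 3 -> log_len=3
Op 2: append 1 -> log_len=4
Op 3: F1 acks idx 4 -> match: F0=0 F1=4 F2=0; commitIndex=0
Op 4: F2 acks idx 1 -> match: F0=0 F1=4 F2=1; commitIndex=1
Op 5: F2 acks idx 2 -> match: F0=0 F1=4 F2=2; commitIndex=2
Op 6: F0 acks idx 3 -> match: F0=3 F1=4 F2=2; commitIndex=3
Op 7: append 2 -> log_len=6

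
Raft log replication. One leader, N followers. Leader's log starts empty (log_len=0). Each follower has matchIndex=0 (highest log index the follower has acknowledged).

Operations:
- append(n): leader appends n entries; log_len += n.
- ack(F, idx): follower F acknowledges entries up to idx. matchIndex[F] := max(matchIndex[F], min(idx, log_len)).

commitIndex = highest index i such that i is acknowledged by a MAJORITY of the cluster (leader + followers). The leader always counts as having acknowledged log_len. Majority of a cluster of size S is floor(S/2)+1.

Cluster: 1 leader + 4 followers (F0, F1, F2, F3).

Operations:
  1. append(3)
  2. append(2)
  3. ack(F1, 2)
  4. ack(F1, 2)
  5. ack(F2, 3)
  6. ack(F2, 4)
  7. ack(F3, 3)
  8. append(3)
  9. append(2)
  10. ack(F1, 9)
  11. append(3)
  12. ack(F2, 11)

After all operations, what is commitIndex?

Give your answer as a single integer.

Op 1: append 3 -> log_len=3
Op 2: append 2 -> log_len=5
Op 3: F1 acks idx 2 -> match: F0=0 F1=2 F2=0 F3=0; commitIndex=0
Op 4: F1 acks idx 2 -> match: F0=0 F1=2 F2=0 F3=0; commitIndex=0
Op 5: F2 acks idx 3 -> match: F0=0 F1=2 F2=3 F3=0; commitIndex=2
Op 6: F2 acks idx 4 -> match: F0=0 F1=2 F2=4 F3=0; commitIndex=2
Op 7: F3 acks idx 3 -> match: F0=0 F1=2 F2=4 F3=3; commitIndex=3
Op 8: append 3 -> log_len=8
Op 9: append 2 -> log_len=10
Op 10: F1 acks idx 9 -> match: F0=0 F1=9 F2=4 F3=3; commitIndex=4
Op 11: append 3 -> log_len=13
Op 12: F2 acks idx 11 -> match: F0=0 F1=9 F2=11 F3=3; commitIndex=9

Answer: 9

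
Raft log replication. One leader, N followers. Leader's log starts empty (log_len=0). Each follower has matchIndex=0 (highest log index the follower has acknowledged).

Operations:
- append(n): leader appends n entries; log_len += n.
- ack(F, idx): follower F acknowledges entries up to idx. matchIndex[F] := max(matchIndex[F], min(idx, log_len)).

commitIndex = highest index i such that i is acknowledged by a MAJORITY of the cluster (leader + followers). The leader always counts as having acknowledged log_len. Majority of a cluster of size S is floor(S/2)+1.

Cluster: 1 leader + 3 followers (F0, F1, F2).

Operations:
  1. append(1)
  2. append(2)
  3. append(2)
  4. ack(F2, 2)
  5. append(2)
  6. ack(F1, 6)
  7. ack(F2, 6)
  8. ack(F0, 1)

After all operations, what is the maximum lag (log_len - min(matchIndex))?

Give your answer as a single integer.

Op 1: append 1 -> log_len=1
Op 2: append 2 -> log_len=3
Op 3: append 2 -> log_len=5
Op 4: F2 acks idx 2 -> match: F0=0 F1=0 F2=2; commitIndex=0
Op 5: append 2 -> log_len=7
Op 6: F1 acks idx 6 -> match: F0=0 F1=6 F2=2; commitIndex=2
Op 7: F2 acks idx 6 -> match: F0=0 F1=6 F2=6; commitIndex=6
Op 8: F0 acks idx 1 -> match: F0=1 F1=6 F2=6; commitIndex=6

Answer: 6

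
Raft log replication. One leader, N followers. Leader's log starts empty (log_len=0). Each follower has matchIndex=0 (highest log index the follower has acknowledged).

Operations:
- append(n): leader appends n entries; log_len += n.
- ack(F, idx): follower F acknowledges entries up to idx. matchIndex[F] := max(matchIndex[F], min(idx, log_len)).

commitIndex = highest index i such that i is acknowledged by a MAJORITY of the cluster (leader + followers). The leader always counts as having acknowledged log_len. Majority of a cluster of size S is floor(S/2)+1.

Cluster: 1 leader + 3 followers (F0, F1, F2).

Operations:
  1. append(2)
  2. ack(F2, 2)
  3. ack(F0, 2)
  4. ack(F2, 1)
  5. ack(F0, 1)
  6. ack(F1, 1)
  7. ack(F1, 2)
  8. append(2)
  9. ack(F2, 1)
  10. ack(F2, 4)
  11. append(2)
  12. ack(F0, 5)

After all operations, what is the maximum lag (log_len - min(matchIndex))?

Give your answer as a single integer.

Op 1: append 2 -> log_len=2
Op 2: F2 acks idx 2 -> match: F0=0 F1=0 F2=2; commitIndex=0
Op 3: F0 acks idx 2 -> match: F0=2 F1=0 F2=2; commitIndex=2
Op 4: F2 acks idx 1 -> match: F0=2 F1=0 F2=2; commitIndex=2
Op 5: F0 acks idx 1 -> match: F0=2 F1=0 F2=2; commitIndex=2
Op 6: F1 acks idx 1 -> match: F0=2 F1=1 F2=2; commitIndex=2
Op 7: F1 acks idx 2 -> match: F0=2 F1=2 F2=2; commitIndex=2
Op 8: append 2 -> log_len=4
Op 9: F2 acks idx 1 -> match: F0=2 F1=2 F2=2; commitIndex=2
Op 10: F2 acks idx 4 -> match: F0=2 F1=2 F2=4; commitIndex=2
Op 11: append 2 -> log_len=6
Op 12: F0 acks idx 5 -> match: F0=5 F1=2 F2=4; commitIndex=4

Answer: 4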